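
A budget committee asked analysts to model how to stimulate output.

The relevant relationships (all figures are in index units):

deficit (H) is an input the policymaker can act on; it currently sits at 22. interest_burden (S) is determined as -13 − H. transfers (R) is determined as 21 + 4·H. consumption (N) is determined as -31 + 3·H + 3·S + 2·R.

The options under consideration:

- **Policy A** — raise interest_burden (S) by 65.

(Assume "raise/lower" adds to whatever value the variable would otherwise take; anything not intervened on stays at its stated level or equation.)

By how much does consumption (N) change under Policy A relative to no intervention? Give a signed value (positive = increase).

Baseline:
  H = 22
  S = -13 − 22 = -35
  R = 21 + 4·22 = 109
  N = -31 + 3·22 + 3·(-35) + 2·109 = 148
Policy A (S + 65):
  H = 22
  S = -13 − 22 (+65 from intervention) = 30
  R = 21 + 4·22 = 109
  N = -31 + 3·22 + 3·30 + 2·109 = 343
Change in N: 343 − 148 = 195

195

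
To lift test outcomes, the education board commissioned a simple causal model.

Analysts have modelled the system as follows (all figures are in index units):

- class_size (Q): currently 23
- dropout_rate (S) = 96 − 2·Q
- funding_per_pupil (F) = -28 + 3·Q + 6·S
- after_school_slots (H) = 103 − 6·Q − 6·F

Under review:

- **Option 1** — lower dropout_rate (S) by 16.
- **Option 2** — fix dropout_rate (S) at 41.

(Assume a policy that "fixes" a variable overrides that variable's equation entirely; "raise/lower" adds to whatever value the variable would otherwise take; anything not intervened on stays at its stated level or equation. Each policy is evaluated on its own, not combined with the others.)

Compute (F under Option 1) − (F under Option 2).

Option 1 (S − 16):
  Q = 23
  S = 96 − 2·23 (−16 from intervention) = 34
  F = -28 + 3·23 + 6·34 = 245
Option 2 (S := 41):
  Q = 23
  S = 41
  F = -28 + 3·23 + 6·41 = 287
F: 245 − 287 = -42

-42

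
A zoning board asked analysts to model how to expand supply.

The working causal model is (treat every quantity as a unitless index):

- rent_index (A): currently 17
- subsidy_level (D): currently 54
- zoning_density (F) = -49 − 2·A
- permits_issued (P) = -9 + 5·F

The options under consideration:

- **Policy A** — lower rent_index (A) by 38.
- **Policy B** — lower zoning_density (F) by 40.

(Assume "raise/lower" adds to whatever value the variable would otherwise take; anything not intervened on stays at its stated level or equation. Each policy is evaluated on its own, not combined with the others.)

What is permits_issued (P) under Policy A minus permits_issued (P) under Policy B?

580

Policy A (A − 38):
  A = 17 − 38 = -21
  F = -49 − 2·(-21) = -7
  P = -9 + 5·(-7) = -44
Policy B (F − 40):
  A = 17
  F = -49 − 2·17 (−40 from intervention) = -123
  P = -9 + 5·(-123) = -624
P: -44 − (-624) = 580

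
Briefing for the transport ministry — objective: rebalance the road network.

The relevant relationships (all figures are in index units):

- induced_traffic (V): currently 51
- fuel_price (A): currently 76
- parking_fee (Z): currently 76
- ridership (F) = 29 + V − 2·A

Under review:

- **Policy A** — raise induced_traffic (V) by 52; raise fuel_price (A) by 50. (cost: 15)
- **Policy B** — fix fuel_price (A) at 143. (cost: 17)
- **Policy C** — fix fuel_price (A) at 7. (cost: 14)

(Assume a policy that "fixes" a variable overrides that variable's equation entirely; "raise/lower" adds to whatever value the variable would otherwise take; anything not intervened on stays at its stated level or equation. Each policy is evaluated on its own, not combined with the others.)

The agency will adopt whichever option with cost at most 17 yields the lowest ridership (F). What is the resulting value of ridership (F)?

-206

Policy A (V + 52, A + 50):
  V = 51 + 52 = 103
  A = 76 + 50 = 126
  F = 29 + 103 − 2·126 = -120
Policy B (A := 143):
  V = 51
  A = 143
  F = 29 + 51 − 2·143 = -206
Policy C (A := 7):
  V = 51
  A = 7
  F = 29 + 51 − 2·7 = 66
Comparing — Policy A: F=-120, Policy B: F=-206, Policy C: F=66. Lowest is -206 (Policy B).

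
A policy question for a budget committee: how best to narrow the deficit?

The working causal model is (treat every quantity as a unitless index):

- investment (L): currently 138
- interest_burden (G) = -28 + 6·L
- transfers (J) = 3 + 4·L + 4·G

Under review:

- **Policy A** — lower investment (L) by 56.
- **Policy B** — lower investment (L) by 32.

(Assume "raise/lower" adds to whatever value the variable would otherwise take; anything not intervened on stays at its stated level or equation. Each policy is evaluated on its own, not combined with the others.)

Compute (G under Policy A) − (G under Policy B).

Policy A (L − 56):
  L = 138 − 56 = 82
  G = -28 + 6·82 = 464
Policy B (L − 32):
  L = 138 − 32 = 106
  G = -28 + 6·106 = 608
G: 464 − 608 = -144

-144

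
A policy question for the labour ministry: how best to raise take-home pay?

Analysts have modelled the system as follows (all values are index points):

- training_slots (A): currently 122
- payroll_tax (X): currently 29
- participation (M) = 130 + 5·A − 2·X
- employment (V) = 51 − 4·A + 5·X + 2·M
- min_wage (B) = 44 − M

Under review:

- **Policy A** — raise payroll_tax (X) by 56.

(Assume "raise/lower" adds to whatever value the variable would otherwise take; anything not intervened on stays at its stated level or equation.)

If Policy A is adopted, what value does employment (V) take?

Policy A (X + 56):
  A = 122
  X = 29 + 56 = 85
  M = 130 + 5·122 − 2·85 = 570
  V = 51 − 4·122 + 5·85 + 2·570 = 1128

1128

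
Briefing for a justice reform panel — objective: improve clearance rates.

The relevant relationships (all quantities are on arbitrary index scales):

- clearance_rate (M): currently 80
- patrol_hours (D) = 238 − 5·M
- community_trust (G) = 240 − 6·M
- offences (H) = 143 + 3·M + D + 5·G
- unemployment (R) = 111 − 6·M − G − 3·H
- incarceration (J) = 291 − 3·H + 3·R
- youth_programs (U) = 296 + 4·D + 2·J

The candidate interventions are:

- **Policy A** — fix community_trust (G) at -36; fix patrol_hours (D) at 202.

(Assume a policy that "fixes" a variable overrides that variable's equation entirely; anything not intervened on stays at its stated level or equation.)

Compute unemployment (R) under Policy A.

-1548

Policy A (G := -36, D := 202):
  M = 80
  D = 202
  G = -36
  H = 143 + 3·80 + 202 + 5·(-36) = 405
  R = 111 − 6·80 − (-36) − 3·405 = -1548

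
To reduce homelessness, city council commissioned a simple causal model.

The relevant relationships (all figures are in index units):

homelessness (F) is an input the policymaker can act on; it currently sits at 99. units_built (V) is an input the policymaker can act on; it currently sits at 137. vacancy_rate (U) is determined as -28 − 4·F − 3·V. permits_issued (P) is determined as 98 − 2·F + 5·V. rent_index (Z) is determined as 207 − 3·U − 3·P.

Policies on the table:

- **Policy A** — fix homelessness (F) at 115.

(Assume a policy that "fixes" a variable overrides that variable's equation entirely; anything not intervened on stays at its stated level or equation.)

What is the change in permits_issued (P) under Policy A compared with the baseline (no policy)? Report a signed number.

Baseline:
  F = 99
  V = 137
  P = 98 − 2·99 + 5·137 = 585
Policy A (F := 115):
  F = 115
  V = 137
  P = 98 − 2·115 + 5·137 = 553
Change in P: 553 − 585 = -32

-32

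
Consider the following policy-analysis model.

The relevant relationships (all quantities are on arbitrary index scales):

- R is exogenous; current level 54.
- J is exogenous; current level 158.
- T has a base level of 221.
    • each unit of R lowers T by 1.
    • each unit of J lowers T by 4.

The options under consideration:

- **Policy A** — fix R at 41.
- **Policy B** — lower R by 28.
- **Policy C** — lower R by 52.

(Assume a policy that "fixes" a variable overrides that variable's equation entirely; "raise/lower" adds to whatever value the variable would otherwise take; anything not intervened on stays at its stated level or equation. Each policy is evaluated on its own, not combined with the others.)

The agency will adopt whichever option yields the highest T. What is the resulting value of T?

Policy A (R := 41):
  R = 41
  J = 158
  T = 221 − 41 − 4·158 = -452
Policy B (R − 28):
  R = 54 − 28 = 26
  J = 158
  T = 221 − 26 − 4·158 = -437
Policy C (R − 52):
  R = 54 − 52 = 2
  J = 158
  T = 221 − 2 − 4·158 = -413
Comparing — Policy A: T=-452, Policy B: T=-437, Policy C: T=-413. Highest is -413 (Policy C).

-413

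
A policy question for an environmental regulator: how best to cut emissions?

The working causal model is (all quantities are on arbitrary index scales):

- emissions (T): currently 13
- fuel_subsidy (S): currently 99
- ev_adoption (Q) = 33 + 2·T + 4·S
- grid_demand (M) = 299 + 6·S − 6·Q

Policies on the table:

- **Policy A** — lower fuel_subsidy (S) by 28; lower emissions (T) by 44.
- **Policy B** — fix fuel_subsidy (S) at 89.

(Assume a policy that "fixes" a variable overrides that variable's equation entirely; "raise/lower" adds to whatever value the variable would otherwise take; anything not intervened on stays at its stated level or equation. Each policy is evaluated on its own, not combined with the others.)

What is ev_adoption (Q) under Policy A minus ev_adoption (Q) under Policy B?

-160

Policy A (S − 28, T − 44):
  T = 13 − 44 = -31
  S = 99 − 28 = 71
  Q = 33 + 2·(-31) + 4·71 = 255
Policy B (S := 89):
  T = 13
  S = 89
  Q = 33 + 2·13 + 4·89 = 415
Q: 255 − 415 = -160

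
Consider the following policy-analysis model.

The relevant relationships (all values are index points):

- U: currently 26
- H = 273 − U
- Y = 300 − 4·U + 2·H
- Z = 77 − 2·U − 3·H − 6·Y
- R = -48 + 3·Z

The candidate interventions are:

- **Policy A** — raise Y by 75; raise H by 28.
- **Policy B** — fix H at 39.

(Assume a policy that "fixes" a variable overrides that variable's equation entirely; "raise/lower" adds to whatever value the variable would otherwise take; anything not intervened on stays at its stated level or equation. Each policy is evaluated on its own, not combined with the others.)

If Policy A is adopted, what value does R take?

-17226

Policy A (Y + 75, H + 28):
  U = 26
  H = 273 − 26 (+28 from intervention) = 275
  Y = 300 − 4·26 + 2·275 (+75 from intervention) = 821
  Z = 77 − 2·26 − 3·275 − 6·821 = -5726
  R = -48 + 3·(-5726) = -17226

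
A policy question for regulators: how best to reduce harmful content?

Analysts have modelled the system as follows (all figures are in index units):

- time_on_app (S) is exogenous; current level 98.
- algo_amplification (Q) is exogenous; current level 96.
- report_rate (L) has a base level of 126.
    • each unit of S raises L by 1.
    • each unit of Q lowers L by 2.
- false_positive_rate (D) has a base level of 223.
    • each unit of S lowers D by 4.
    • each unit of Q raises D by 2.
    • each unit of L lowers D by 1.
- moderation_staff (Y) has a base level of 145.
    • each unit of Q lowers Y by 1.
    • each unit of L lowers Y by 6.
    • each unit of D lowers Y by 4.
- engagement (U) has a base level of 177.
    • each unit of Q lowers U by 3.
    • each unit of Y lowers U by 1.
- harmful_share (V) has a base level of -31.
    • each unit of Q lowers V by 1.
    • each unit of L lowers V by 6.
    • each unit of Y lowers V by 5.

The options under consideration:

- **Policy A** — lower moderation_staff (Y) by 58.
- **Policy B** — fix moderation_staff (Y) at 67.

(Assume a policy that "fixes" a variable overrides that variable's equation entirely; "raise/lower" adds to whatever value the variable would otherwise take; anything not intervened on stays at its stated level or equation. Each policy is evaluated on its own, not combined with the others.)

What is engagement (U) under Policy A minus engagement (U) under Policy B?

Policy A (Y − 58):
  S = 98
  Q = 96
  L = 126 + 98 − 2·96 = 32
  D = 223 − 4·98 + 2·96 − 32 = -9
  Y = 145 − 96 − 6·32 − 4·(-9) (−58 from intervention) = -165
  U = 177 − 3·96 − (-165) = 54
Policy B (Y := 67):
  S = 98
  Q = 96
  L = 126 + 98 − 2·96 = 32
  D = 223 − 4·98 + 2·96 − 32 = -9
  Y = 67
  U = 177 − 3·96 − 67 = -178
U: 54 − (-178) = 232

232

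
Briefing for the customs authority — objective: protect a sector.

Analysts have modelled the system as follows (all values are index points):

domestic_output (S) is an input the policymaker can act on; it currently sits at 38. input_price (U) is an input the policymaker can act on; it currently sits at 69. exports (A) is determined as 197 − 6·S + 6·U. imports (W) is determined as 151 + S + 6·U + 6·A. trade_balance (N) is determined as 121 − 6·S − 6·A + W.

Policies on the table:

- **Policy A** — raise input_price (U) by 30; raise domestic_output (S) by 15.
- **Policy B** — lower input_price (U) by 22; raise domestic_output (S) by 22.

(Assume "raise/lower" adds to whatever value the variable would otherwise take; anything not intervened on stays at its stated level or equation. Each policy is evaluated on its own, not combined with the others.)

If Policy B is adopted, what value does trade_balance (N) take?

254

Policy B (U − 22, S + 22):
  S = 38 + 22 = 60
  U = 69 − 22 = 47
  A = 197 − 6·60 + 6·47 = 119
  W = 151 + 60 + 6·47 + 6·119 = 1207
  N = 121 − 6·60 − 6·119 + 1207 = 254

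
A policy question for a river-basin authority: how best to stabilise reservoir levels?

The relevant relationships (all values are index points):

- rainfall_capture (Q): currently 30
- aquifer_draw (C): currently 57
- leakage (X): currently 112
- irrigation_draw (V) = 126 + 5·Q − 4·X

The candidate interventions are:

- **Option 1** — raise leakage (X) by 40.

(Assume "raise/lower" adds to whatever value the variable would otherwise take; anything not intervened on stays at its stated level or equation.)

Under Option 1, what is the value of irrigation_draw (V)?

-332

Option 1 (X + 40):
  Q = 30
  X = 112 + 40 = 152
  V = 126 + 5·30 − 4·152 = -332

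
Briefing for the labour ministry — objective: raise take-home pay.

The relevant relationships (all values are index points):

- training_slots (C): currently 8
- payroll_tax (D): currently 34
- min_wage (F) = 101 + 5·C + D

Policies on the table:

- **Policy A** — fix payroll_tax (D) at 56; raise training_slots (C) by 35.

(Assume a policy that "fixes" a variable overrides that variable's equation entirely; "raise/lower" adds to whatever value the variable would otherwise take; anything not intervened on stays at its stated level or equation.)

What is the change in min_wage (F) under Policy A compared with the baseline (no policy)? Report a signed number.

Baseline:
  C = 8
  D = 34
  F = 101 + 5·8 + 34 = 175
Policy A (D := 56, C + 35):
  C = 8 + 35 = 43
  D = 56
  F = 101 + 5·43 + 56 = 372
Change in F: 372 − 175 = 197

197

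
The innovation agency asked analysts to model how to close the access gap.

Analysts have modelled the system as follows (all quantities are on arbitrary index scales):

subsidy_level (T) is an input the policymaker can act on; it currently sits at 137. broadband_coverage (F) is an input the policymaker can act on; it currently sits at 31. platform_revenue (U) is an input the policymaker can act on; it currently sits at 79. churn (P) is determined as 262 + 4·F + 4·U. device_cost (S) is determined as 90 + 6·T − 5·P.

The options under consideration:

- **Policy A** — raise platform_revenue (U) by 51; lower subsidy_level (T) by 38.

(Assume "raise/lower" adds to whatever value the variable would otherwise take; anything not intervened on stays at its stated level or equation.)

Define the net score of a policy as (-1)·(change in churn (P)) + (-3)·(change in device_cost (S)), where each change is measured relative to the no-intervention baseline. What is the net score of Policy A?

Baseline:
  T = 137
  F = 31
  U = 79
  P = 262 + 4·31 + 4·79 = 702
  S = 90 + 6·137 − 5·702 = -2598
Policy A (U + 51, T − 38):
  T = 137 − 38 = 99
  F = 31
  U = 79 + 51 = 130
  P = 262 + 4·31 + 4·130 = 906
  S = 90 + 6·99 − 5·906 = -3846
ΔP = 906 − 702 = 204; ΔS = -3846 − (-2598) = -1248
Score = (-1)·204 + (-3)·(-1248) = 3540

3540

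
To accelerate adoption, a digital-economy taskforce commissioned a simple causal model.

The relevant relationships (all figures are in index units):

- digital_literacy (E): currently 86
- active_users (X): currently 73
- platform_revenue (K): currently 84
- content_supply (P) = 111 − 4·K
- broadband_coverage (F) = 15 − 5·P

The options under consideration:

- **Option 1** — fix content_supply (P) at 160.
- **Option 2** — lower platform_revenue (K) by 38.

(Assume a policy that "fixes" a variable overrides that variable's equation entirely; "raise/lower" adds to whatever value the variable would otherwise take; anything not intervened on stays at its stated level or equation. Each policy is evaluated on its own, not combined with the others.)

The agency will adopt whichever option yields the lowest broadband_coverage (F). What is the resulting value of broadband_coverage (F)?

-785

Option 1 (P := 160):
  K = 84
  P = 160
  F = 15 − 5·160 = -785
Option 2 (K − 38):
  K = 84 − 38 = 46
  P = 111 − 4·46 = -73
  F = 15 − 5·(-73) = 380
Comparing — Option 1: F=-785, Option 2: F=380. Lowest is -785 (Option 1).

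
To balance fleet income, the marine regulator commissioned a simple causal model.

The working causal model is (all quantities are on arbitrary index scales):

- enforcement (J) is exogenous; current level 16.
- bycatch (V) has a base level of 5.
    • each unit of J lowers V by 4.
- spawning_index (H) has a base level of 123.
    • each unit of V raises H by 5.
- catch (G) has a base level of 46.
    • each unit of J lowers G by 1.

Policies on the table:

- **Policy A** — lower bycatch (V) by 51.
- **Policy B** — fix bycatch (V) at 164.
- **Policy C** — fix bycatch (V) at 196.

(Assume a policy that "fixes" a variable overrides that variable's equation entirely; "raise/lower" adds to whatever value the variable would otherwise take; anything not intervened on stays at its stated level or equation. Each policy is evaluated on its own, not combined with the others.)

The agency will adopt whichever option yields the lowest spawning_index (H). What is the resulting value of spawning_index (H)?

Policy A (V − 51):
  J = 16
  V = 5 − 4·16 (−51 from intervention) = -110
  H = 123 + 5·(-110) = -427
Policy B (V := 164):
  J = 16
  V = 164
  H = 123 + 5·164 = 943
Policy C (V := 196):
  J = 16
  V = 196
  H = 123 + 5·196 = 1103
Comparing — Policy A: H=-427, Policy B: H=943, Policy C: H=1103. Lowest is -427 (Policy A).

-427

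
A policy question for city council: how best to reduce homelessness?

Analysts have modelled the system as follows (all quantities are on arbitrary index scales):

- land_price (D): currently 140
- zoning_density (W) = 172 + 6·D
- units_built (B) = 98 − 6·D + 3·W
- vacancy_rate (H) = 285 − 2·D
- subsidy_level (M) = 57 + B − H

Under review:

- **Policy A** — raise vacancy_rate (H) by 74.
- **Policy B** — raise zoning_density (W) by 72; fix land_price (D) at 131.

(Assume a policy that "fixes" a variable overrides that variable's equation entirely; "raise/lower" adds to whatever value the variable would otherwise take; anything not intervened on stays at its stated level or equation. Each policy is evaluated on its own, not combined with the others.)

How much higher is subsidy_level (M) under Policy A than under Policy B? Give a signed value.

-164

Policy A (H + 74):
  D = 140
  W = 172 + 6·140 = 1012
  B = 98 − 6·140 + 3·1012 = 2294
  H = 285 − 2·140 (+74 from intervention) = 79
  M = 57 + 2294 − 79 = 2272
Policy B (W + 72, D := 131):
  D = 131
  W = 172 + 6·131 (+72 from intervention) = 1030
  B = 98 − 6·131 + 3·1030 = 2402
  H = 285 − 2·131 = 23
  M = 57 + 2402 − 23 = 2436
M: 2272 − 2436 = -164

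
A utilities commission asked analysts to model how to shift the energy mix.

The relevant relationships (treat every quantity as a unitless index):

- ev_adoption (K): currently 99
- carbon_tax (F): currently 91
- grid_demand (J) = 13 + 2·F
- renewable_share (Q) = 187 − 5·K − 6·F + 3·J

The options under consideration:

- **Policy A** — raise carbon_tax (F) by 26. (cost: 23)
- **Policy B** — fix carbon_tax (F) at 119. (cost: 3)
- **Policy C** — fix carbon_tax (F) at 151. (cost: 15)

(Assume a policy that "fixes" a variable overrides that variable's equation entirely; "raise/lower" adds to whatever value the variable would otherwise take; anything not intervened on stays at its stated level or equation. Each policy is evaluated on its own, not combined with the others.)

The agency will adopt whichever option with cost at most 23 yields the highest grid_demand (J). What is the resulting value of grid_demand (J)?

315

Policy A (F + 26):
  F = 91 + 26 = 117
  J = 13 + 2·117 = 247
Policy B (F := 119):
  F = 119
  J = 13 + 2·119 = 251
Policy C (F := 151):
  F = 151
  J = 13 + 2·151 = 315
Comparing — Policy A: J=247, Policy B: J=251, Policy C: J=315. Highest is 315 (Policy C).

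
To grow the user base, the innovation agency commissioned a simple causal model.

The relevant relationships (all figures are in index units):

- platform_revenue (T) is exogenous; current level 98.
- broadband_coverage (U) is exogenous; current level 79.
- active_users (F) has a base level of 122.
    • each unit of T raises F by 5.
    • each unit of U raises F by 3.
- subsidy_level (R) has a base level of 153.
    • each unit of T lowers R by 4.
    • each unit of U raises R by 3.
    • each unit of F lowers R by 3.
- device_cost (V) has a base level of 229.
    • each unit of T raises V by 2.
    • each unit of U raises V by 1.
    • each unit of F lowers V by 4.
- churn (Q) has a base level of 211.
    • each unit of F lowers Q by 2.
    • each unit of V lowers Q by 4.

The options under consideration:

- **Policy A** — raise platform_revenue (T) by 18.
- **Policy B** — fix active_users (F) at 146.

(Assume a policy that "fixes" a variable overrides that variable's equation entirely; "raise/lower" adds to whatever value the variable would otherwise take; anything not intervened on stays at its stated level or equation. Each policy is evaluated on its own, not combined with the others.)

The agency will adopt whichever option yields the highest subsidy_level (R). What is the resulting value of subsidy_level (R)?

-440

Policy A (T + 18):
  T = 98 + 18 = 116
  U = 79
  F = 122 + 5·116 + 3·79 = 939
  R = 153 − 4·116 + 3·79 − 3·939 = -2891
Policy B (F := 146):
  T = 98
  U = 79
  F = 146
  R = 153 − 4·98 + 3·79 − 3·146 = -440
Comparing — Policy A: R=-2891, Policy B: R=-440. Highest is -440 (Policy B).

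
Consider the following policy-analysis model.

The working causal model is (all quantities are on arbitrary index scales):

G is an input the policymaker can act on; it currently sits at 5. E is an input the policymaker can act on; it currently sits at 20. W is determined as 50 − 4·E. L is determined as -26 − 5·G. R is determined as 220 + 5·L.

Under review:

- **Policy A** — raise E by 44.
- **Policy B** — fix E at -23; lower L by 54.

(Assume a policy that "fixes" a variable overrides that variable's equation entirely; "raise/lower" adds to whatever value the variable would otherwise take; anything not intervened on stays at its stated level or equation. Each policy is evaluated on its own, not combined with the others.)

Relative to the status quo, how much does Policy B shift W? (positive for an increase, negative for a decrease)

172

Baseline:
  E = 20
  W = 50 − 4·20 = -30
Policy B (E := -23, L − 54):
  E = -23
  W = 50 − 4·(-23) = 142
Change in W: 142 − (-30) = 172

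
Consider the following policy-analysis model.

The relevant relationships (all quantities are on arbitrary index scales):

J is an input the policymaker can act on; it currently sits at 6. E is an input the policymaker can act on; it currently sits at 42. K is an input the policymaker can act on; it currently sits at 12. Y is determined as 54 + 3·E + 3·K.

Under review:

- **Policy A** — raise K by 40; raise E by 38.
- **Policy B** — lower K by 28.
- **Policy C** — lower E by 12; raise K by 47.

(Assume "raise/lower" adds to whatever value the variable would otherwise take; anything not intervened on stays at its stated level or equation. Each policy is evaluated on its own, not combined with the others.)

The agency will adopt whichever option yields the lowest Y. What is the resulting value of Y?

132

Policy A (K + 40, E + 38):
  E = 42 + 38 = 80
  K = 12 + 40 = 52
  Y = 54 + 3·80 + 3·52 = 450
Policy B (K − 28):
  E = 42
  K = 12 − 28 = -16
  Y = 54 + 3·42 + 3·(-16) = 132
Policy C (E − 12, K + 47):
  E = 42 − 12 = 30
  K = 12 + 47 = 59
  Y = 54 + 3·30 + 3·59 = 321
Comparing — Policy A: Y=450, Policy B: Y=132, Policy C: Y=321. Lowest is 132 (Policy B).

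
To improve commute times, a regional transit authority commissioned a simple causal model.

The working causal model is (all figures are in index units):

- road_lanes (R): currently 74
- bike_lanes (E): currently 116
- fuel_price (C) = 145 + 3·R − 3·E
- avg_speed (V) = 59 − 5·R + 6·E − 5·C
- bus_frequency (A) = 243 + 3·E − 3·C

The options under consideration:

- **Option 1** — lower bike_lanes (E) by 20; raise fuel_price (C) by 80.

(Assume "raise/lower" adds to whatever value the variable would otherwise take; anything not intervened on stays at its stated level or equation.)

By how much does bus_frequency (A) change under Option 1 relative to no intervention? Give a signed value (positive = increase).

Baseline:
  R = 74
  E = 116
  C = 145 + 3·74 − 3·116 = 19
  A = 243 + 3·116 − 3·19 = 534
Option 1 (E − 20, C + 80):
  R = 74
  E = 116 − 20 = 96
  C = 145 + 3·74 − 3·96 (+80 from intervention) = 159
  A = 243 + 3·96 − 3·159 = 54
Change in A: 54 − 534 = -480

-480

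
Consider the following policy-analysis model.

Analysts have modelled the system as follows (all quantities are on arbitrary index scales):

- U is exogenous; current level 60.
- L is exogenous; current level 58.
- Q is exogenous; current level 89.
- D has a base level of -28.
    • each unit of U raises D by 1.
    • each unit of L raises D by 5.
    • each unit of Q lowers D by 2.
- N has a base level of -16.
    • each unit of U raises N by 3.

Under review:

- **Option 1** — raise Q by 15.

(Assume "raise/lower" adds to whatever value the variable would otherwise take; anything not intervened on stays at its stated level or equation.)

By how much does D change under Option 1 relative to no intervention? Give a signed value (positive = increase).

-30

Baseline:
  U = 60
  L = 58
  Q = 89
  D = -28 + 60 + 5·58 − 2·89 = 144
Option 1 (Q + 15):
  U = 60
  L = 58
  Q = 89 + 15 = 104
  D = -28 + 60 + 5·58 − 2·104 = 114
Change in D: 114 − 144 = -30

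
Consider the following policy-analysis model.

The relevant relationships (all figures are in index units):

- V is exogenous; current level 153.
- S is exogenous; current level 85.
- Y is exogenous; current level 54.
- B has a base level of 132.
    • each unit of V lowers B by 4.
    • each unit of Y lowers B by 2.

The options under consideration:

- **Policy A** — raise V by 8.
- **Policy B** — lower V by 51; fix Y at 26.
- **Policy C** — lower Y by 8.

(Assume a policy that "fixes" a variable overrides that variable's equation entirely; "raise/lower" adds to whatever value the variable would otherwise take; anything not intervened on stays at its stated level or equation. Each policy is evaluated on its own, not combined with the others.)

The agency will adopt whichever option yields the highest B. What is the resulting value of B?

-328

Policy A (V + 8):
  V = 153 + 8 = 161
  Y = 54
  B = 132 − 4·161 − 2·54 = -620
Policy B (V − 51, Y := 26):
  V = 153 − 51 = 102
  Y = 26
  B = 132 − 4·102 − 2·26 = -328
Policy C (Y − 8):
  V = 153
  Y = 54 − 8 = 46
  B = 132 − 4·153 − 2·46 = -572
Comparing — Policy A: B=-620, Policy B: B=-328, Policy C: B=-572. Highest is -328 (Policy B).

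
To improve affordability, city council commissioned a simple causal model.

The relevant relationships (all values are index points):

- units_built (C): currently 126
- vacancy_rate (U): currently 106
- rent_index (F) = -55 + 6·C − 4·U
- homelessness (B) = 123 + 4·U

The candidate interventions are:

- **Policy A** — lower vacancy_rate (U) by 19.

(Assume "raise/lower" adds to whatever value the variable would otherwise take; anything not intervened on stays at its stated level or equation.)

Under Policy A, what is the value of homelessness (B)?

Policy A (U − 19):
  U = 106 − 19 = 87
  B = 123 + 4·87 = 471

471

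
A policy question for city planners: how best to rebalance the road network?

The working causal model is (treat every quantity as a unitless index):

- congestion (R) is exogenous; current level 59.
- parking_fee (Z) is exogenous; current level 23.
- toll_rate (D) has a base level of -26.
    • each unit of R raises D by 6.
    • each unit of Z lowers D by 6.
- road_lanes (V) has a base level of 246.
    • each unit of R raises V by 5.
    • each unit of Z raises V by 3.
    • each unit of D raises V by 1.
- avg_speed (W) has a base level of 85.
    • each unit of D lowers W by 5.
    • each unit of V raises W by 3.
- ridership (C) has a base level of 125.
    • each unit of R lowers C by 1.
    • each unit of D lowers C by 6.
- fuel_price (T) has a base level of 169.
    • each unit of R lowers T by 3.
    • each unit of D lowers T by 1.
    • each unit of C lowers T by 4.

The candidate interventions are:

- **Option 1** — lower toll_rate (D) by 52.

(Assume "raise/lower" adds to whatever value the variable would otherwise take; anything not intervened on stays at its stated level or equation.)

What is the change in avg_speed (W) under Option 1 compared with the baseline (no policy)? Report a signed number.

104

Baseline:
  R = 59
  Z = 23
  D = -26 + 6·59 − 6·23 = 190
  V = 246 + 5·59 + 3·23 + 190 = 800
  W = 85 − 5·190 + 3·800 = 1535
Option 1 (D − 52):
  R = 59
  Z = 23
  D = -26 + 6·59 − 6·23 (−52 from intervention) = 138
  V = 246 + 5·59 + 3·23 + 138 = 748
  W = 85 − 5·138 + 3·748 = 1639
Change in W: 1639 − 1535 = 104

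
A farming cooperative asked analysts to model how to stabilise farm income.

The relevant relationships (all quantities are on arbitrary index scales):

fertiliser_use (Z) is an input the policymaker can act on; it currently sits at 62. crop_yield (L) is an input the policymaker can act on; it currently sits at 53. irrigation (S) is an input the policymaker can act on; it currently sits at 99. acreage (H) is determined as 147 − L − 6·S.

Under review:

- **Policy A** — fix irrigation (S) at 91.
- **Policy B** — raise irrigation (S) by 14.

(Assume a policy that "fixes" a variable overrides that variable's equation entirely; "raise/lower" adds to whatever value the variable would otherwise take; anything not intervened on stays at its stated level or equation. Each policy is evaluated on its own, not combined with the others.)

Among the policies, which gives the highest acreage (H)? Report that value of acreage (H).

-452

Policy A (S := 91):
  L = 53
  S = 91
  H = 147 − 53 − 6·91 = -452
Policy B (S + 14):
  L = 53
  S = 99 + 14 = 113
  H = 147 − 53 − 6·113 = -584
Comparing — Policy A: H=-452, Policy B: H=-584. Highest is -452 (Policy A).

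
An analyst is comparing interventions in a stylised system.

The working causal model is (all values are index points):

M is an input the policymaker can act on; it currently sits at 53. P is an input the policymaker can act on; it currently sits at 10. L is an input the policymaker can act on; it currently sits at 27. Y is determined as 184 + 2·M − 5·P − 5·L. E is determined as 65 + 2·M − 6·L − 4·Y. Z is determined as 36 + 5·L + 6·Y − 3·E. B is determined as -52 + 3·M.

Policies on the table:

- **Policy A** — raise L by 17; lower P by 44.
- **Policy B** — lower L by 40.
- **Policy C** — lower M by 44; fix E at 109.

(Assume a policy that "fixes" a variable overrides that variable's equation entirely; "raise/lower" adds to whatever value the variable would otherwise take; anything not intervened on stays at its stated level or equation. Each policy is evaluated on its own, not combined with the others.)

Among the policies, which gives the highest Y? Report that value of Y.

Policy A (L + 17, P − 44):
  M = 53
  P = 10 − 44 = -34
  L = 27 + 17 = 44
  Y = 184 + 2·53 − 5·(-34) − 5·44 = 240
Policy B (L − 40):
  M = 53
  P = 10
  L = 27 − 40 = -13
  Y = 184 + 2·53 − 5·10 − 5·(-13) = 305
Policy C (M − 44, E := 109):
  M = 53 − 44 = 9
  P = 10
  L = 27
  Y = 184 + 2·9 − 5·10 − 5·27 = 17
Comparing — Policy A: Y=240, Policy B: Y=305, Policy C: Y=17. Highest is 305 (Policy B).

305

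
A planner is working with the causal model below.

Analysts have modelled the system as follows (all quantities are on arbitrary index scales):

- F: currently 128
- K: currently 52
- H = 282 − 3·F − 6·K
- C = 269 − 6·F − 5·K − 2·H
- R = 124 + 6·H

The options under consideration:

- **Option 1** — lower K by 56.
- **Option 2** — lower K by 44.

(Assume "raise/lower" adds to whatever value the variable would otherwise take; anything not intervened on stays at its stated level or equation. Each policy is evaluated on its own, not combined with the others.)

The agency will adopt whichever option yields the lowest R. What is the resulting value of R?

-776

Option 1 (K − 56):
  F = 128
  K = 52 − 56 = -4
  H = 282 − 3·128 − 6·(-4) = -78
  R = 124 + 6·(-78) = -344
Option 2 (K − 44):
  F = 128
  K = 52 − 44 = 8
  H = 282 − 3·128 − 6·8 = -150
  R = 124 + 6·(-150) = -776
Comparing — Option 1: R=-344, Option 2: R=-776. Lowest is -776 (Option 2).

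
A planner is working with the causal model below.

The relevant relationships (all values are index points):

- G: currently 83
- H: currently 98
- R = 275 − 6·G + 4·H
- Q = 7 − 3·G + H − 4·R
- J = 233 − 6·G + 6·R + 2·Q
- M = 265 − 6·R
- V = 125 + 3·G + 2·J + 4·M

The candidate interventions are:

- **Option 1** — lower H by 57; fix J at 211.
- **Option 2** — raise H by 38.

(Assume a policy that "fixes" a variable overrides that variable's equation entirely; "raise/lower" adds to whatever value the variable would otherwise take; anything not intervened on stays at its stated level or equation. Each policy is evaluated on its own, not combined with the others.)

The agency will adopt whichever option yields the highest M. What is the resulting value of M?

619

Option 1 (H − 57, J := 211):
  G = 83
  H = 98 − 57 = 41
  R = 275 − 6·83 + 4·41 = -59
  M = 265 − 6·(-59) = 619
Option 2 (H + 38):
  G = 83
  H = 98 + 38 = 136
  R = 275 − 6·83 + 4·136 = 321
  M = 265 − 6·321 = -1661
Comparing — Option 1: M=619, Option 2: M=-1661. Highest is 619 (Option 1).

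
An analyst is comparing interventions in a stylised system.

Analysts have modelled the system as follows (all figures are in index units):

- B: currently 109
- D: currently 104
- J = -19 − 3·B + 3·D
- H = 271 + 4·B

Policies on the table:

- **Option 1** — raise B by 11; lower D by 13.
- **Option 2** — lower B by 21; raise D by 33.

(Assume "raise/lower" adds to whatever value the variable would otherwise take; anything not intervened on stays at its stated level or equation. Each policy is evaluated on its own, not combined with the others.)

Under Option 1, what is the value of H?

Option 1 (B + 11, D − 13):
  B = 109 + 11 = 120
  H = 271 + 4·120 = 751

751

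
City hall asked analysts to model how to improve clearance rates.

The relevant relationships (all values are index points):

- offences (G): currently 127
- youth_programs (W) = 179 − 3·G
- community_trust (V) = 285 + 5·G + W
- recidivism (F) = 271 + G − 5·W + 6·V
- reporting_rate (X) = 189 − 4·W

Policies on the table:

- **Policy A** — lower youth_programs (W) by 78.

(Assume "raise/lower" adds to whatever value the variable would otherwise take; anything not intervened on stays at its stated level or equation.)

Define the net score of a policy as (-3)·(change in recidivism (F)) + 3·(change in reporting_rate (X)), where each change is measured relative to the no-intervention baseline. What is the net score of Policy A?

1170

Baseline:
  G = 127
  W = 179 − 3·127 = -202
  V = 285 + 5·127 + (-202) = 718
  F = 271 + 127 − 5·(-202) + 6·718 = 5716
  X = 189 − 4·(-202) = 997
Policy A (W − 78):
  G = 127
  W = 179 − 3·127 (−78 from intervention) = -280
  V = 285 + 5·127 + (-280) = 640
  F = 271 + 127 − 5·(-280) + 6·640 = 5638
  X = 189 − 4·(-280) = 1309
ΔF = 5638 − 5716 = -78; ΔX = 1309 − 997 = 312
Score = (-3)·(-78) + 3·312 = 1170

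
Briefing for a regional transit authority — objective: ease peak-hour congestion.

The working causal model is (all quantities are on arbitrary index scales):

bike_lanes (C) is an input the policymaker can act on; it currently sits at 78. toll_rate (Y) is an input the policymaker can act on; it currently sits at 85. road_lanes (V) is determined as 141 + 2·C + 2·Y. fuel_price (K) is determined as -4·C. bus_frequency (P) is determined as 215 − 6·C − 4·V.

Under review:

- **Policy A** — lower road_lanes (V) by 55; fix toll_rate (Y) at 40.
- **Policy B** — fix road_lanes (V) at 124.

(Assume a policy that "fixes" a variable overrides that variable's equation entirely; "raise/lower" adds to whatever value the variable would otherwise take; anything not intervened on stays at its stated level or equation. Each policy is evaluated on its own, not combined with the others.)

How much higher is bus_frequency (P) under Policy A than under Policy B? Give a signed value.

-792

Policy A (V − 55, Y := 40):
  C = 78
  Y = 40
  V = 141 + 2·78 + 2·40 (−55 from intervention) = 322
  P = 215 − 6·78 − 4·322 = -1541
Policy B (V := 124):
  C = 78
  Y = 85
  V = 124
  P = 215 − 6·78 − 4·124 = -749
P: -1541 − (-749) = -792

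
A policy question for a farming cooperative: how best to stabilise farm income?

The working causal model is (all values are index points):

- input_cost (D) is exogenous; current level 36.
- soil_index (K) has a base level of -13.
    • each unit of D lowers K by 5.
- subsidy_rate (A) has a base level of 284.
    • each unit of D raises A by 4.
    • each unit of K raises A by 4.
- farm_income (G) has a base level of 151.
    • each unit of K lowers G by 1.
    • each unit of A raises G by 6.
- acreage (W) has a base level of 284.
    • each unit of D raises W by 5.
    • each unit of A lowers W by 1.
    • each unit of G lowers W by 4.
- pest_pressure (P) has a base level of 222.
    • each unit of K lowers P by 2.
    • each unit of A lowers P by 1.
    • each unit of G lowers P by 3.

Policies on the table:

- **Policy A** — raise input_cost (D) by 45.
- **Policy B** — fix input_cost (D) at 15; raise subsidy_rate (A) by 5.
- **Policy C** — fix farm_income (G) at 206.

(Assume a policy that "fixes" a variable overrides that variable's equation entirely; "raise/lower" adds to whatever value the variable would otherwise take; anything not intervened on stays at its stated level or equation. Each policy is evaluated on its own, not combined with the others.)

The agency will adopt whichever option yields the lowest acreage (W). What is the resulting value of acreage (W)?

Policy A (D + 45):
  D = 36 + 45 = 81
  K = -13 − 5·81 = -418
  A = 284 + 4·81 + 4·(-418) = -1064
  G = 151 − (-418) + 6·(-1064) = -5815
  W = 284 + 5·81 − (-1064) − 4·(-5815) = 25013
Policy B (D := 15, A + 5):
  D = 15
  K = -13 − 5·15 = -88
  A = 284 + 4·15 + 4·(-88) (+5 from intervention) = -3
  G = 151 − (-88) + 6·(-3) = 221
  W = 284 + 5·15 − (-3) − 4·221 = -522
Policy C (G := 206):
  D = 36
  K = -13 − 5·36 = -193
  A = 284 + 4·36 + 4·(-193) = -344
  G = 206
  W = 284 + 5·36 − (-344) − 4·206 = -16
Comparing — Policy A: W=25013, Policy B: W=-522, Policy C: W=-16. Lowest is -522 (Policy B).

-522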